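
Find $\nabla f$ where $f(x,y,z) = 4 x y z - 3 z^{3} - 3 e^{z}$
(4*y*z, 4*x*z, 4*x*y - 9*z**2 - 3*exp(z))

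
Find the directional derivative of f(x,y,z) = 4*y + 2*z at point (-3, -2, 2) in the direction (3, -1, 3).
2*sqrt(19)/19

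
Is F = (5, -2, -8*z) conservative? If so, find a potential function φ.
Yes, F is conservative. φ = 5*x - 2*y - 4*z**2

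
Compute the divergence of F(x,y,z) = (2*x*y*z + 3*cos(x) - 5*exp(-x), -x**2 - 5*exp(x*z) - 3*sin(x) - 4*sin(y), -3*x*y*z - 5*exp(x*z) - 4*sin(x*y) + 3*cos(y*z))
-3*x*y - 5*x*exp(x*z) + 2*y*z - 3*y*sin(y*z) - 3*sin(x) - 4*cos(y) + 5*exp(-x)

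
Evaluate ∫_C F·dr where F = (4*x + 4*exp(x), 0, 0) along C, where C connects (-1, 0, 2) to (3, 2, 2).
-4*exp(-1) + 16 + 4*exp(3)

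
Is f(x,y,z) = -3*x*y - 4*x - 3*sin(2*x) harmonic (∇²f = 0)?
No, ∇²f = 12*sin(2*x)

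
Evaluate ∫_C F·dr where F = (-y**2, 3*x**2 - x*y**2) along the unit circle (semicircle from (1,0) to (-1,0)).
4/3 - pi/8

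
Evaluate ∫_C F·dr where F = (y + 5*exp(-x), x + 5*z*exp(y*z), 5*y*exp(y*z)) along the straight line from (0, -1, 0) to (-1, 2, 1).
-5*E - 2 + 5*exp(2)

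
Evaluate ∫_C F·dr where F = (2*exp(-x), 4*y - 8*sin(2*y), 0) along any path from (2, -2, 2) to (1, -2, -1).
2*(1 - E)*exp(-2)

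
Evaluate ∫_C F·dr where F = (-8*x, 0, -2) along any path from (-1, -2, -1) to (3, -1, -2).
-30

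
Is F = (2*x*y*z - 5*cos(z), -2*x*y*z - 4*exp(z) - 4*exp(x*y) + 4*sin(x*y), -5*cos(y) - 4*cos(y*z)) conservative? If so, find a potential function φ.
No, ∇×F = (2*x*y + 4*z*sin(y*z) + 4*exp(z) + 5*sin(y), 2*x*y + 5*sin(z), -2*x*z - 2*y*z - 4*y*exp(x*y) + 4*y*cos(x*y)) ≠ 0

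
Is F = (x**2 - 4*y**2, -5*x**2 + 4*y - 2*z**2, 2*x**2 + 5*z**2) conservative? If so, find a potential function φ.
No, ∇×F = (4*z, -4*x, -10*x + 8*y) ≠ 0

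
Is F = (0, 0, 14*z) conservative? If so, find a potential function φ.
Yes, F is conservative. φ = 7*z**2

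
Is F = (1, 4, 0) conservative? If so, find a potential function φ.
Yes, F is conservative. φ = x + 4*y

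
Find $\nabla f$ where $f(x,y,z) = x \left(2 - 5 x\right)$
(2 - 10*x, 0, 0)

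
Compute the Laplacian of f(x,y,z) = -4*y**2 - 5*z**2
-18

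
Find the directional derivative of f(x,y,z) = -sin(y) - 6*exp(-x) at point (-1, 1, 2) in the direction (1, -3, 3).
3*sqrt(19)*(cos(1) + 2*E)/19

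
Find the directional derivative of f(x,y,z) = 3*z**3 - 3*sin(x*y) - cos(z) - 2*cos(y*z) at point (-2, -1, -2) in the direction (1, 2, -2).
-24 + 5*cos(2) - 2*sin(2)/3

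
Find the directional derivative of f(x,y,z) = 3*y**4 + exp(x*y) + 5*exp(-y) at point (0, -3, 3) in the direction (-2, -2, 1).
10*exp(3)/3 + 218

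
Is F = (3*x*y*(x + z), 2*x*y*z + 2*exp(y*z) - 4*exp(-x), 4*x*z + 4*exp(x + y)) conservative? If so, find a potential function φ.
No, ∇×F = (-2*x*y - 2*y*exp(y*z) + 4*exp(x + y), 3*x*y - 4*z - 4*exp(x + y), ((-3*x*(x + z) + 2*y*z)*exp(x) + 4)*exp(-x)) ≠ 0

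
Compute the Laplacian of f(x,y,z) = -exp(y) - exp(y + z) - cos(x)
-exp(y) - 2*exp(y + z) + cos(x)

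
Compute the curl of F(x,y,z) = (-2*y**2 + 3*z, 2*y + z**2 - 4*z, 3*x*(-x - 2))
(4 - 2*z, 6*x + 9, 4*y)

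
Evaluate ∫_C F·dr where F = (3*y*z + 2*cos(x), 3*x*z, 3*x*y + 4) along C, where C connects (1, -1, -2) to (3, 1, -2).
-24 - 2*sin(1) + 2*sin(3)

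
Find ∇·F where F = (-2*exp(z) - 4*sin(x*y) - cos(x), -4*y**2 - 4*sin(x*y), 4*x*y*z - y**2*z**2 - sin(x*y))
4*x*y - 4*x*cos(x*y) - 2*y**2*z - 4*y*cos(x*y) - 8*y + sin(x)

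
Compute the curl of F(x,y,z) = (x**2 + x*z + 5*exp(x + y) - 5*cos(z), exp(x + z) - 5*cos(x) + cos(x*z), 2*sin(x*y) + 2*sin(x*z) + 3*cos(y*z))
(x*sin(x*z) + 2*x*cos(x*y) - 3*z*sin(y*z) - exp(x + z), x - 2*y*cos(x*y) - 2*z*cos(x*z) + 5*sin(z), -z*sin(x*z) - 5*exp(x + y) + exp(x + z) + 5*sin(x))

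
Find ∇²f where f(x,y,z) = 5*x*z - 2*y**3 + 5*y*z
-12*y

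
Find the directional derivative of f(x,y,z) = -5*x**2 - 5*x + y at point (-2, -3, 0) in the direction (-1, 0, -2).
-3*sqrt(5)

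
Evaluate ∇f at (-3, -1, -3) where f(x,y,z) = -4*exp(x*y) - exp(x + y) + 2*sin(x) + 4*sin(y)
(2*cos(3) - exp(-4) + 4*exp(3), -exp(-4) + 4*cos(1) + 12*exp(3), 0)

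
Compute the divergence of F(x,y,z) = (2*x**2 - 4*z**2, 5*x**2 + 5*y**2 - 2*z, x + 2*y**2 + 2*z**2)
4*x + 10*y + 4*z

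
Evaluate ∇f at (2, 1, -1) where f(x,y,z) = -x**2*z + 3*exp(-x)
(4 - 3*exp(-2), 0, -4)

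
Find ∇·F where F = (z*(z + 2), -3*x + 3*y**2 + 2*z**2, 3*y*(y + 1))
6*y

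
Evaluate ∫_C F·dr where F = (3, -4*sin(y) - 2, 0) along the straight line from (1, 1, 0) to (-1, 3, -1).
-10 + 4*cos(3) - 4*cos(1)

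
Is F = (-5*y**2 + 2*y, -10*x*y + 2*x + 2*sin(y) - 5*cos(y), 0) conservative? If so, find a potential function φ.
Yes, F is conservative. φ = -5*x*y**2 + 2*x*y - 5*sin(y) - 2*cos(y)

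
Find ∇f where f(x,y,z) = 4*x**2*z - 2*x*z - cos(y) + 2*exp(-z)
(2*z*(4*x - 1), sin(y), 4*x**2 - 2*x - 2*exp(-z))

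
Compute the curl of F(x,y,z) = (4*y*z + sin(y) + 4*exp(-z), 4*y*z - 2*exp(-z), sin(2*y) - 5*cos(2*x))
(-4*y + 2*cos(2*y) - 2*exp(-z), 4*y - 10*sin(2*x) - 4*exp(-z), -4*z - cos(y))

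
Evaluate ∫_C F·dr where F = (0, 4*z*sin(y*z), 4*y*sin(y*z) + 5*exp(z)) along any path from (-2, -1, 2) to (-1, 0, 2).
-4 + 4*cos(2)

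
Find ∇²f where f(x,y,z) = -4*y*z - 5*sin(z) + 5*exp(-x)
5*sin(z) + 5*exp(-x)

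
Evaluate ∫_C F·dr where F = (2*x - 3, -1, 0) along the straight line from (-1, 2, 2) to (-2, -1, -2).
9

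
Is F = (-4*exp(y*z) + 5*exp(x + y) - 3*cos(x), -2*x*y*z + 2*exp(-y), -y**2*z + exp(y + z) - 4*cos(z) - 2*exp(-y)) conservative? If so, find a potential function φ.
No, ∇×F = (2*x*y - 2*y*z + exp(y + z) + 2*exp(-y), -4*y*exp(y*z), -2*y*z + 4*z*exp(y*z) - 5*exp(x + y)) ≠ 0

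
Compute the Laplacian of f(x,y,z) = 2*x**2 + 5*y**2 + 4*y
14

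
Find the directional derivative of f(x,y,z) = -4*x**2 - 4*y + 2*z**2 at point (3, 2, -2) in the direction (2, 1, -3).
-2*sqrt(14)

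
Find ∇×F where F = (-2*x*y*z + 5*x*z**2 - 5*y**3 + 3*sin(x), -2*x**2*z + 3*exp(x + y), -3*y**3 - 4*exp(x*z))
(2*x**2 - 9*y**2, -2*x*y + 10*x*z + 4*z*exp(x*z), -2*x*z + 15*y**2 + 3*exp(x + y))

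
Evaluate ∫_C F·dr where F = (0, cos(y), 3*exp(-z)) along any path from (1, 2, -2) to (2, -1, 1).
-3*exp(-1) - sin(2) - sin(1) + 3*exp(2)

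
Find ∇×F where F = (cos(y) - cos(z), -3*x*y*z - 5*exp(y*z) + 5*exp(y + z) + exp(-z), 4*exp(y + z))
(3*x*y + 5*y*exp(y*z) - exp(y + z) + exp(-z), sin(z), -3*y*z + sin(y))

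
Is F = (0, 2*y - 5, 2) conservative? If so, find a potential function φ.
Yes, F is conservative. φ = y**2 - 5*y + 2*z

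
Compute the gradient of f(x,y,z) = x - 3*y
(1, -3, 0)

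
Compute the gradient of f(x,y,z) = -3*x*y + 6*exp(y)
(-3*y, -3*x + 6*exp(y), 0)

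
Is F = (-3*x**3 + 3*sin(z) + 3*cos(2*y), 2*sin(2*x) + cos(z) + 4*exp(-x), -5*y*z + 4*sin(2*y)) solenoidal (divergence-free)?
No, ∇·F = -9*x**2 - 5*y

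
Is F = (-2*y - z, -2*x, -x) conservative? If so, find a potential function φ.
Yes, F is conservative. φ = x*(-2*y - z)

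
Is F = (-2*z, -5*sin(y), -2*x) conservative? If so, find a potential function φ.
Yes, F is conservative. φ = -2*x*z + 5*cos(y)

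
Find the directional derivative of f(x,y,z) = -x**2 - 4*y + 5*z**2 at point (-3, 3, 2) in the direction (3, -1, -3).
-2*sqrt(19)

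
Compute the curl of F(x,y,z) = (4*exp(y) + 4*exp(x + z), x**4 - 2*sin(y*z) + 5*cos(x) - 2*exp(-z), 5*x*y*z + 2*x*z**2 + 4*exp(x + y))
(5*x*z + 2*y*cos(y*z) + 4*exp(x + y) - 2*exp(-z), -5*y*z - 2*z**2 - 4*exp(x + y) + 4*exp(x + z), 4*x**3 - 4*exp(y) - 5*sin(x))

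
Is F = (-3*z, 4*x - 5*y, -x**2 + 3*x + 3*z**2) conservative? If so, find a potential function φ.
No, ∇×F = (0, 2*x - 6, 4) ≠ 0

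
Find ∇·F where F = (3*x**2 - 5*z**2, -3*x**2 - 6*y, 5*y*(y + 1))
6*x - 6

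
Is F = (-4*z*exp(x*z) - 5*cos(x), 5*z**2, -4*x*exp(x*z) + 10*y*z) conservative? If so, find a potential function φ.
Yes, F is conservative. φ = 5*y*z**2 - 4*exp(x*z) - 5*sin(x)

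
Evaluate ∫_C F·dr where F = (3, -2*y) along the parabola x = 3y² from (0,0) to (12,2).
32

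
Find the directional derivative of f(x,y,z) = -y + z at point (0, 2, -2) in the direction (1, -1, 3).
4*sqrt(11)/11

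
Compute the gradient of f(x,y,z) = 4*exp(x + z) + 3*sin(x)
(4*exp(x + z) + 3*cos(x), 0, 4*exp(x + z))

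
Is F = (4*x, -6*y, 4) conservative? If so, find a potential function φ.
Yes, F is conservative. φ = 2*x**2 - 3*y**2 + 4*z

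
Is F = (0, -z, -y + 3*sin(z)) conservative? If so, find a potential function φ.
Yes, F is conservative. φ = -y*z - 3*cos(z)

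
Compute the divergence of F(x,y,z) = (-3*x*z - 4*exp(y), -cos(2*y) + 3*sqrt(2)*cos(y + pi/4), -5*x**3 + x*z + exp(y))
x - 3*z + 2*sin(2*y) - 3*sqrt(2)*sin(y + pi/4)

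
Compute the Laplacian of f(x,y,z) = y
0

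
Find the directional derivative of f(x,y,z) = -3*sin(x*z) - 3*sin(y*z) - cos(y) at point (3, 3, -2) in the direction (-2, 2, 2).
sqrt(3)*(-18*cos(6) + sin(3))/3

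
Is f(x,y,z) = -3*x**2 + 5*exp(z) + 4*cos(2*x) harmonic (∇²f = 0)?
No, ∇²f = 5*exp(z) - 16*cos(2*x) - 6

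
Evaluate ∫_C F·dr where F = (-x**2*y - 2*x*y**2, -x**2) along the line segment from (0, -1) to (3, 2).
-135/4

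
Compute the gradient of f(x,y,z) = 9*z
(0, 0, 9)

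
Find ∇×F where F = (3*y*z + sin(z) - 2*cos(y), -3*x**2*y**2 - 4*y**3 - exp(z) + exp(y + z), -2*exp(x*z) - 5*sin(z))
(exp(z) - exp(y + z), 3*y + 2*z*exp(x*z) + cos(z), -6*x*y**2 - 3*z - 2*sin(y))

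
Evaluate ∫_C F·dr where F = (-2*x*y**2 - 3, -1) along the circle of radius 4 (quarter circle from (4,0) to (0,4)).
136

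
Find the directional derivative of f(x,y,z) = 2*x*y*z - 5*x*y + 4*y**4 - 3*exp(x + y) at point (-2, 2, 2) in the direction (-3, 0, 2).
-sqrt(13)/13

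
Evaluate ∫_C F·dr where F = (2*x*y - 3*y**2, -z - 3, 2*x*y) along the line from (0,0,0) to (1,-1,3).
5/6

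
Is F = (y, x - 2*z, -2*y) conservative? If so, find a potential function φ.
Yes, F is conservative. φ = y*(x - 2*z)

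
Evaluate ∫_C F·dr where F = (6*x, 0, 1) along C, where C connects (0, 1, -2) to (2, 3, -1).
13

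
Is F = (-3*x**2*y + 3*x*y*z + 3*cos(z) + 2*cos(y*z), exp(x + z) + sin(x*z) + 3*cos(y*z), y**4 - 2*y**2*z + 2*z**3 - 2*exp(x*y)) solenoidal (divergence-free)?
No, ∇·F = -6*x*y - 2*y**2 + 3*y*z + 6*z**2 - 3*z*sin(y*z)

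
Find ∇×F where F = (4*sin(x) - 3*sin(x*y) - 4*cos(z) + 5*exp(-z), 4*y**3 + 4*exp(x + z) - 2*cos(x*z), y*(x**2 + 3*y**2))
(x**2 - 2*x*sin(x*z) + 9*y**2 - 4*exp(x + z), -2*x*y + 4*sin(z) - 5*exp(-z), 3*x*cos(x*y) + 2*z*sin(x*z) + 4*exp(x + z))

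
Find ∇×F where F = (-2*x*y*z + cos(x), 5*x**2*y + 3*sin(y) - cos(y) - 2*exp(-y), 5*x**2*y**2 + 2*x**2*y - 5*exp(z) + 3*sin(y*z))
(10*x**2*y + 2*x**2 + 3*z*cos(y*z), 2*x*y*(-5*y - 3), 2*x*(5*y + z))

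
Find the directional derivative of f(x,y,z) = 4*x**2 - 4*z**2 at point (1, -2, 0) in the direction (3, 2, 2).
24*sqrt(17)/17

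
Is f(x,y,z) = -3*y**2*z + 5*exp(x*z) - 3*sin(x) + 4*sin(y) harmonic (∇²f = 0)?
No, ∇²f = 5*x**2*exp(x*z) + 5*z**2*exp(x*z) - 6*z + 3*sin(x) - 4*sin(y)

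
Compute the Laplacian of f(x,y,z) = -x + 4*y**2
8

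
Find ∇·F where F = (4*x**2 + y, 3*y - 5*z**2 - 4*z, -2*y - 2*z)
8*x + 1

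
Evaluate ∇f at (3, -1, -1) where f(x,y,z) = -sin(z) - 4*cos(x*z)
(4*sin(3), 0, -12*sin(3) - cos(1))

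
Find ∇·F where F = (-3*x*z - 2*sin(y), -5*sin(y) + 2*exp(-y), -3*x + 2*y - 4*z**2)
-11*z - 5*cos(y) - 2*exp(-y)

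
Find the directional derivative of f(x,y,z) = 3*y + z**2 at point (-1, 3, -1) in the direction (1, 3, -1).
sqrt(11)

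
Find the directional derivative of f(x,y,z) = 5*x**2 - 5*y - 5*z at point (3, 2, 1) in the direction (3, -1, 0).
19*sqrt(10)/2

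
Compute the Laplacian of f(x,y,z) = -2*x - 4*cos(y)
4*cos(y)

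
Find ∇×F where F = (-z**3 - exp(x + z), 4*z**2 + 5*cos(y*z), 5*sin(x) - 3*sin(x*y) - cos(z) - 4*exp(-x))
(-3*x*cos(x*y) + 5*y*sin(y*z) - 8*z, 3*y*cos(x*y) - 3*z**2 - exp(x + z) - 5*cos(x) - 4*exp(-x), 0)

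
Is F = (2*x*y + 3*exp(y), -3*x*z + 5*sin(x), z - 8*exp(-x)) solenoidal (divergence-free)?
No, ∇·F = 2*y + 1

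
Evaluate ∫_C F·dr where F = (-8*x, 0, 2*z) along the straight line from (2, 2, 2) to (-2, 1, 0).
-4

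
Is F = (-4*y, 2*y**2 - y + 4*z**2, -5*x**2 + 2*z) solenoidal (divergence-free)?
No, ∇·F = 4*y + 1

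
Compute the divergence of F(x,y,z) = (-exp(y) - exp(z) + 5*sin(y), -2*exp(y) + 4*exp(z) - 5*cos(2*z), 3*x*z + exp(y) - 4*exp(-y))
3*x - 2*exp(y)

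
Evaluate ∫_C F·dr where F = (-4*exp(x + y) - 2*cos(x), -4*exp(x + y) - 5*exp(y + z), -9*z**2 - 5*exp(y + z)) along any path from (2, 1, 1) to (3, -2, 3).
-78 - 9*E - 2*sin(3) + 2*sin(2) + 5*exp(2) + 4*exp(3)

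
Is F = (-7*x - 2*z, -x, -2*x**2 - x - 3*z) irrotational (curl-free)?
No, ∇×F = (0, 4*x - 1, -1)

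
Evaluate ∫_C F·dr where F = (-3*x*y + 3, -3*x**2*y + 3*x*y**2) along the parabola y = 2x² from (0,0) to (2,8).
4226/7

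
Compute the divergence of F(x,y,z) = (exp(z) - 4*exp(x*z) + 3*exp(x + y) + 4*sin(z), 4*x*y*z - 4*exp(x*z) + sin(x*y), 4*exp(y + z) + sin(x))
4*x*z + x*cos(x*y) - 4*z*exp(x*z) + 3*exp(x + y) + 4*exp(y + z)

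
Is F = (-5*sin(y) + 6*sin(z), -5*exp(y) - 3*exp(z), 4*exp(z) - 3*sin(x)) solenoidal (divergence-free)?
No, ∇·F = -5*exp(y) + 4*exp(z)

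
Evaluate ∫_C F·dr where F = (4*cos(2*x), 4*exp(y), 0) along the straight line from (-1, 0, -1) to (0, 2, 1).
-4 + 2*sin(2) + 4*exp(2)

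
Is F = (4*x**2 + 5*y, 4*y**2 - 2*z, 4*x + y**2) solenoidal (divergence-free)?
No, ∇·F = 8*x + 8*y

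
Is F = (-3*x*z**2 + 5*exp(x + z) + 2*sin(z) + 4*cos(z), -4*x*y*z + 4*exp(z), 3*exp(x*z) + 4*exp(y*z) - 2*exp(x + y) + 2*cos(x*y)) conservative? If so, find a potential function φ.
No, ∇×F = (4*x*y - 2*x*sin(x*y) + 4*z*exp(y*z) - 4*exp(z) - 2*exp(x + y), -6*x*z + 2*y*sin(x*y) - 3*z*exp(x*z) + 2*exp(x + y) + 5*exp(x + z) - 4*sin(z) + 2*cos(z), -4*y*z) ≠ 0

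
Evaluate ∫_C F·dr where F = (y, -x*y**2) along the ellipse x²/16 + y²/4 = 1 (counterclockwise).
-16*pi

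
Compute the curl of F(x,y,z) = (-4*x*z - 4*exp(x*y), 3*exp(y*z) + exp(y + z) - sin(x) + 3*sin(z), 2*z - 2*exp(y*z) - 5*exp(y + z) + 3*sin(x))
(-3*y*exp(y*z) - 2*z*exp(y*z) - 6*exp(y + z) - 3*cos(z), -4*x - 3*cos(x), 4*x*exp(x*y) - cos(x))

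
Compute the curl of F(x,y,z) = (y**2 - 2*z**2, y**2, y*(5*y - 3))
(10*y - 3, -4*z, -2*y)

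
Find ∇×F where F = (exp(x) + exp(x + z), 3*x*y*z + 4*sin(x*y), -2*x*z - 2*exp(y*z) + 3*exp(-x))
(-3*x*y - 2*z*exp(y*z), 2*z + exp(x + z) + 3*exp(-x), y*(3*z + 4*cos(x*y)))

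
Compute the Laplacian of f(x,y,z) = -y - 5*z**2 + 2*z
-10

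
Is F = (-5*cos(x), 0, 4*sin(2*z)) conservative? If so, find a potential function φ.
Yes, F is conservative. φ = -5*sin(x) - 2*cos(2*z)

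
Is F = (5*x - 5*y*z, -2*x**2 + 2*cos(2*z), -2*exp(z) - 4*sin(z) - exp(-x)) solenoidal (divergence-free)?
No, ∇·F = -2*exp(z) - 4*cos(z) + 5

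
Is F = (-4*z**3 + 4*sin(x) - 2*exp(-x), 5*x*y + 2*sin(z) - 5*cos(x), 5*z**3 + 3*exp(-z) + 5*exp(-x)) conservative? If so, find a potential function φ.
No, ∇×F = (-2*cos(z), -12*z**2 + 5*exp(-x), 5*y + 5*sin(x)) ≠ 0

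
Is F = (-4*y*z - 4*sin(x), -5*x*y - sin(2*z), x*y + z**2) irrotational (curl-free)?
No, ∇×F = (x + 2*cos(2*z), -5*y, -5*y + 4*z)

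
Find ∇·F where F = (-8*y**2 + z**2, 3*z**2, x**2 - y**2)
0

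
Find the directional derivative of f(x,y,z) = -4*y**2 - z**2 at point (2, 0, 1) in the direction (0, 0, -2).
2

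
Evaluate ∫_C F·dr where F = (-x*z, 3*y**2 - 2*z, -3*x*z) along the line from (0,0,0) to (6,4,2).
8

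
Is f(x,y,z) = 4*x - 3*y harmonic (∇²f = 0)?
Yes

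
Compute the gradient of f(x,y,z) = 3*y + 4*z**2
(0, 3, 8*z)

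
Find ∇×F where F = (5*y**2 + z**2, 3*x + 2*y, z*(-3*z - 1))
(0, 2*z, 3 - 10*y)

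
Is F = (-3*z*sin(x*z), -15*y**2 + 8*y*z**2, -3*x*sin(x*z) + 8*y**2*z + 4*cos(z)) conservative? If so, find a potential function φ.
Yes, F is conservative. φ = -5*y**3 + 4*y**2*z**2 + 4*sin(z) + 3*cos(x*z)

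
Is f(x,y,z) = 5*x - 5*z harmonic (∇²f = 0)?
Yes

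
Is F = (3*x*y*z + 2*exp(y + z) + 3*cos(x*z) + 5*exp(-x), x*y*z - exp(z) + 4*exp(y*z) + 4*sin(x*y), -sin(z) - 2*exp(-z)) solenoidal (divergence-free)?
No, ∇·F = x*z + 4*x*cos(x*y) + 3*y*z + 4*z*exp(y*z) - 3*z*sin(x*z) - cos(z) + 2*exp(-z) - 5*exp(-x)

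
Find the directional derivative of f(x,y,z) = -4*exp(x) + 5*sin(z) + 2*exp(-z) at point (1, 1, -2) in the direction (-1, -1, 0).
2*sqrt(2)*E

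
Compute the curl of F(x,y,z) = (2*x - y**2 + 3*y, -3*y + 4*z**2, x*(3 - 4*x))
(-8*z, 8*x - 3, 2*y - 3)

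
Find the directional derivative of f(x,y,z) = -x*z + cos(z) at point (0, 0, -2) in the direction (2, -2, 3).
sqrt(17)*(3*sin(2) + 4)/17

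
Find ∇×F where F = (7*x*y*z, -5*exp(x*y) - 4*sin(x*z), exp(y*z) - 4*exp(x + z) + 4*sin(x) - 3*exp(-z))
(4*x*cos(x*z) + z*exp(y*z), 7*x*y + 4*exp(x + z) - 4*cos(x), -7*x*z - 5*y*exp(x*y) - 4*z*cos(x*z))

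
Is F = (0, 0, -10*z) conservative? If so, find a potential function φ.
Yes, F is conservative. φ = -5*z**2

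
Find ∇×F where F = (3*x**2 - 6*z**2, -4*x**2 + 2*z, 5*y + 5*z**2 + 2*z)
(3, -12*z, -8*x)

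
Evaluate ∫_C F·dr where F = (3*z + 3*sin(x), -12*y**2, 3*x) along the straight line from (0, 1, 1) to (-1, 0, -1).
10 - 3*cos(1)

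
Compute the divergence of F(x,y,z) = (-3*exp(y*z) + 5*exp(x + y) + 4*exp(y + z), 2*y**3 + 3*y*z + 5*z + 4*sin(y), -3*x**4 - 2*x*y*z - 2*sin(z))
-2*x*y + 6*y**2 + 3*z + 5*exp(x + y) + 4*cos(y) - 2*cos(z)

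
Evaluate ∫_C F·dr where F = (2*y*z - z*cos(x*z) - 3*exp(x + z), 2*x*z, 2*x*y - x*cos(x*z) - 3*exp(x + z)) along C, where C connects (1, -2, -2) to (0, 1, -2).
-8 - sin(2) - 3*exp(-2) + 3*exp(-1)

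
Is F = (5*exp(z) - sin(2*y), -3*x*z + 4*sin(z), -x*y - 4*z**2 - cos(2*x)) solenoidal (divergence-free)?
No, ∇·F = -8*z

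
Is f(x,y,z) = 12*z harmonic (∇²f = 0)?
Yes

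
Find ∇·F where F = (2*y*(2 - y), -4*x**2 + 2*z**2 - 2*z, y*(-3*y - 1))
0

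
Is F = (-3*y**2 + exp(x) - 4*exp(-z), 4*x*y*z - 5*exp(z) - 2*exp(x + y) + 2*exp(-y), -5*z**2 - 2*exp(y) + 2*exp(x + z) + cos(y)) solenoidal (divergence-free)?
No, ∇·F = ((4*x*z - 10*z + exp(x) - 2*exp(x + y) + 2*exp(x + z))*exp(y) - 2)*exp(-y)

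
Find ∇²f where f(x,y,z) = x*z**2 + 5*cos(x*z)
-x*(5*x*cos(x*z) - 2) - 5*z**2*cos(x*z)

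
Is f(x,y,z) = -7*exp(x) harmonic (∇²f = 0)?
No, ∇²f = -7*exp(x)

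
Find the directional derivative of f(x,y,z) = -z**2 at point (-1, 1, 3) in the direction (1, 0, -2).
12*sqrt(5)/5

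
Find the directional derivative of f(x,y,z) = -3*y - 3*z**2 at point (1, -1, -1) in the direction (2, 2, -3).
-24*sqrt(17)/17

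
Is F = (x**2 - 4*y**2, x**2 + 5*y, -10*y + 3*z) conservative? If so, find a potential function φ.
No, ∇×F = (-10, 0, 2*x + 8*y) ≠ 0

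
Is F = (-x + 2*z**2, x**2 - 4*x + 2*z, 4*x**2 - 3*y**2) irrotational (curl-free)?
No, ∇×F = (-6*y - 2, -8*x + 4*z, 2*x - 4)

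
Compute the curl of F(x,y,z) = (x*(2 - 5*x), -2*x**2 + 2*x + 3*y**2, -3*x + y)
(1, 3, 2 - 4*x)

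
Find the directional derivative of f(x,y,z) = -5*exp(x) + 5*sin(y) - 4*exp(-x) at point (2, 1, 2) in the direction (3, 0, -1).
3*sqrt(10)*(4 - 5*exp(4))*exp(-2)/10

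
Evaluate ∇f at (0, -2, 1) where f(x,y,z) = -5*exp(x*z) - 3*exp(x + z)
(-3*E - 5, 0, -3*E)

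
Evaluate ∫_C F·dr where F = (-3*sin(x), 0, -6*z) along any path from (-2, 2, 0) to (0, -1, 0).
3 - 3*cos(2)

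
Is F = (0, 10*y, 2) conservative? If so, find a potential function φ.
Yes, F is conservative. φ = 5*y**2 + 2*z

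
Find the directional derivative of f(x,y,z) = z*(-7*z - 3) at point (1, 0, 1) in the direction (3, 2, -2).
2*sqrt(17)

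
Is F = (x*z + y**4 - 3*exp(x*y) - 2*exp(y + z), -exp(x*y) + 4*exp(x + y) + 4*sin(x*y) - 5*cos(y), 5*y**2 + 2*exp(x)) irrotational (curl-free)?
No, ∇×F = (10*y, x - 2*exp(x) - 2*exp(y + z), 3*x*exp(x*y) - 4*y**3 - y*exp(x*y) + 4*y*cos(x*y) + 4*exp(x + y) + 2*exp(y + z))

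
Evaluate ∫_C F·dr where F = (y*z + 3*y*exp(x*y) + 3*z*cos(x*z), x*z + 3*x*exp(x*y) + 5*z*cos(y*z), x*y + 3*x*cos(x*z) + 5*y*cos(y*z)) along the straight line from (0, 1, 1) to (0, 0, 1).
-5*sin(1)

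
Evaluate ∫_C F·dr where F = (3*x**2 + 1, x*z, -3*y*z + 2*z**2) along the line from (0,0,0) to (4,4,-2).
36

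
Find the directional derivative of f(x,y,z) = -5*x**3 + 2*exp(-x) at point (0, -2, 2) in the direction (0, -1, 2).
0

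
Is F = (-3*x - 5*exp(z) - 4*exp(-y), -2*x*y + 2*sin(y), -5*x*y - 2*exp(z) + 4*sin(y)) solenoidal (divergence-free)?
No, ∇·F = -2*x - 2*exp(z) + 2*cos(y) - 3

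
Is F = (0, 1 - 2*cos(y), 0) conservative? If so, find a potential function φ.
Yes, F is conservative. φ = y - 2*sin(y)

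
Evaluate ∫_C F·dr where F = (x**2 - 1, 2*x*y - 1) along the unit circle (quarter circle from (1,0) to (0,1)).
1/3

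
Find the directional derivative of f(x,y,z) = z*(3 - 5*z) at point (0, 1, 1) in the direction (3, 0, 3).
-7*sqrt(2)/2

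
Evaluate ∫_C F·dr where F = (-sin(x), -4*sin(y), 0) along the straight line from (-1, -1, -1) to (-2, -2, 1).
-5*cos(1) + 5*cos(2)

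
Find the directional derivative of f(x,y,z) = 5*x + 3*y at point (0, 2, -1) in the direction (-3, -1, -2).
-9*sqrt(14)/7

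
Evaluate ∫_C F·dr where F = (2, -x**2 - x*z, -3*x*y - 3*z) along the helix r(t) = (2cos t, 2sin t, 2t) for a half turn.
-8*pi**2 - 8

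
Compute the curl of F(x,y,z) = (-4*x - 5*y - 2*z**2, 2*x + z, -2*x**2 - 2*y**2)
(-4*y - 1, 4*x - 4*z, 7)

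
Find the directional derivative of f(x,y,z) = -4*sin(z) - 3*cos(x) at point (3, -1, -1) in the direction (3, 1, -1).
sqrt(11)*(9*sin(3) + 4*cos(1))/11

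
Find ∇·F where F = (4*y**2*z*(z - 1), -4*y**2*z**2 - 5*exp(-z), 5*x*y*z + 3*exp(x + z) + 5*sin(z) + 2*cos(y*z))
5*x*y - 8*y*z**2 - 2*y*sin(y*z) + 3*exp(x + z) + 5*cos(z)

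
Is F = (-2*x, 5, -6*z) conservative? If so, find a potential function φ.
Yes, F is conservative. φ = -x**2 + 5*y - 3*z**2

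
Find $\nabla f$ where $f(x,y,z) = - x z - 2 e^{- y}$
(-z, 2*exp(-y), -x)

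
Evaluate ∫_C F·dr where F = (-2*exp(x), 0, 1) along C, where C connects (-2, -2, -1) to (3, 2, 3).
-2*exp(3) + 2*exp(-2) + 4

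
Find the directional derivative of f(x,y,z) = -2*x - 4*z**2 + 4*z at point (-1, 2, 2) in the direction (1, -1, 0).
-sqrt(2)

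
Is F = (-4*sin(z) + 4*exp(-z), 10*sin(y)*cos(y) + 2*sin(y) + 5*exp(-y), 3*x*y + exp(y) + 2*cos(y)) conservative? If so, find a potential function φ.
No, ∇×F = (3*x + exp(y) - 2*sin(y), -3*y - 4*cos(z) - 4*exp(-z), 0) ≠ 0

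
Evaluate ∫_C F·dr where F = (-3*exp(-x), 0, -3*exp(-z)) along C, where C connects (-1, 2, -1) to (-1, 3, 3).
3*(1 - exp(4))*exp(-3)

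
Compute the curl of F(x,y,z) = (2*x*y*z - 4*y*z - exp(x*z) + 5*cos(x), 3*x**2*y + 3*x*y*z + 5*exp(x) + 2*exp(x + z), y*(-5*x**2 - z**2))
(-5*x**2 - 3*x*y - z**2 - 2*exp(x + z), 12*x*y - x*exp(x*z) - 4*y, 6*x*y - 2*x*z + 3*y*z + 4*z + 5*exp(x) + 2*exp(x + z))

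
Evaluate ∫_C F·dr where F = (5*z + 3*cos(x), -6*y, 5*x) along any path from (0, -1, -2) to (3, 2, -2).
-39 + 3*sin(3)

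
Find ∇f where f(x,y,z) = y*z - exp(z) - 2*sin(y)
(0, z - 2*cos(y), y - exp(z))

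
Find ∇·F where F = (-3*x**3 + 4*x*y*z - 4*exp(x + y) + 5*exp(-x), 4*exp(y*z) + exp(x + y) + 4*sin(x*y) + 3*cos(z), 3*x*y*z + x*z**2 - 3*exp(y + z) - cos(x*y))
((-9*x**2 + 3*x*y + 2*x*z + 4*x*cos(x*y) + 4*y*z + 4*z*exp(y*z) - 3*exp(x + y) - 3*exp(y + z))*exp(x) - 5)*exp(-x)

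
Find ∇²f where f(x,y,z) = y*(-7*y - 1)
-14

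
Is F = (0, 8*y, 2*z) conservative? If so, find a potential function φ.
Yes, F is conservative. φ = 4*y**2 + z**2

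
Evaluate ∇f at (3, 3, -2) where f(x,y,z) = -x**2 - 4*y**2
(-6, -24, 0)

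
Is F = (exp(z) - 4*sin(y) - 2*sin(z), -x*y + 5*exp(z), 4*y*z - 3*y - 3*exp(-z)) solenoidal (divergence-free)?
No, ∇·F = -x + 4*y + 3*exp(-z)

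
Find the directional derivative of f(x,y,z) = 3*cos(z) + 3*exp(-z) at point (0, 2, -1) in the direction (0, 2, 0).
0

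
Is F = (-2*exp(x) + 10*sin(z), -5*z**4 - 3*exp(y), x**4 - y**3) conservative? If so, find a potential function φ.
No, ∇×F = (-3*y**2 + 20*z**3, -4*x**3 + 10*cos(z), 0) ≠ 0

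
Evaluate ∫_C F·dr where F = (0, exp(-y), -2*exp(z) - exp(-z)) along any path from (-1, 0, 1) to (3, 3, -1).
-cosh(3) + 1 + 6*sinh(1) + sinh(3)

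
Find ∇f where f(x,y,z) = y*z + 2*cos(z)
(0, z, y - 2*sin(z))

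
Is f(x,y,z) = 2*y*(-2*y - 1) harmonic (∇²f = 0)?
No, ∇²f = -8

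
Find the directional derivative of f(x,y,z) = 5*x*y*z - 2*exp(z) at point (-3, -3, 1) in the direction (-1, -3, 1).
sqrt(11)*(105 - 2*E)/11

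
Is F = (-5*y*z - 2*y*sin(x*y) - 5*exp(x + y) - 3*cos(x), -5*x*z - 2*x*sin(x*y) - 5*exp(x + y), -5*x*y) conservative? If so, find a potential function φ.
Yes, F is conservative. φ = -5*x*y*z - 5*exp(x + y) - 3*sin(x) + 2*cos(x*y)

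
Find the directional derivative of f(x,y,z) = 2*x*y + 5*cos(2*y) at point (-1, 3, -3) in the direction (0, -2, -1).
sqrt(5)*(4*sin(6) + 4/5)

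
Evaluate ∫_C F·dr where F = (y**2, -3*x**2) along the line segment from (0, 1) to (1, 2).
4/3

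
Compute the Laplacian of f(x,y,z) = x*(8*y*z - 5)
0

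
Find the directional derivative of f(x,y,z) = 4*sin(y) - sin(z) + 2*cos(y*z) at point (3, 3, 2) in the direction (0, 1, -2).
2*sqrt(5)*(2*cos(3) + 4*sin(6) + cos(2))/5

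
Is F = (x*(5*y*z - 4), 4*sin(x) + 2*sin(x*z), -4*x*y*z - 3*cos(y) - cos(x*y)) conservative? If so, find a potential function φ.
No, ∇×F = (-4*x*z + x*sin(x*y) - 2*x*cos(x*z) + 3*sin(y), y*(5*x + 4*z - sin(x*y)), -5*x*z + 2*z*cos(x*z) + 4*cos(x)) ≠ 0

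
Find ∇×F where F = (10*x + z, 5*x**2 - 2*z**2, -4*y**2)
(-8*y + 4*z, 1, 10*x)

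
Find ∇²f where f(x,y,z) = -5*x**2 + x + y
-10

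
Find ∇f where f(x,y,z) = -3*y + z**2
(0, -3, 2*z)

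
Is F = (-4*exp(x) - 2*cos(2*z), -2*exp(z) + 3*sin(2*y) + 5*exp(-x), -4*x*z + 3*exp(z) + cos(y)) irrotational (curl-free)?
No, ∇×F = (2*exp(z) - sin(y), 4*z + 4*sin(2*z), -5*exp(-x))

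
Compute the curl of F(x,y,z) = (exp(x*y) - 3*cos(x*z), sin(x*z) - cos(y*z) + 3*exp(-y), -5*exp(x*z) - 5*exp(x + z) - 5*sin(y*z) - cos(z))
(-x*cos(x*z) - y*sin(y*z) - 5*z*cos(y*z), 3*x*sin(x*z) + 5*z*exp(x*z) + 5*exp(x + z), -x*exp(x*y) + z*cos(x*z))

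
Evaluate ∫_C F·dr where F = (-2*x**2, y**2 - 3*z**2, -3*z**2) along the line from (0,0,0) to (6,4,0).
-368/3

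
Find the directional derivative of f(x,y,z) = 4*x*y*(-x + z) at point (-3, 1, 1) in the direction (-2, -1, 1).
-10*sqrt(6)/3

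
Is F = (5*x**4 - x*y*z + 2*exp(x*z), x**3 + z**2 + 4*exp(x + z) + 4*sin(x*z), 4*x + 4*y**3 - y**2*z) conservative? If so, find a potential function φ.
No, ∇×F = (-4*x*cos(x*z) + 12*y**2 - 2*y*z - 2*z - 4*exp(x + z), -x*y + 2*x*exp(x*z) - 4, 3*x**2 + x*z + 4*z*cos(x*z) + 4*exp(x + z)) ≠ 0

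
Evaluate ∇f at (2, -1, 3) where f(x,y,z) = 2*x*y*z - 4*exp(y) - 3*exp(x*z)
(-9*exp(6) - 6, 12 - 4*exp(-1), -6*exp(6) - 4)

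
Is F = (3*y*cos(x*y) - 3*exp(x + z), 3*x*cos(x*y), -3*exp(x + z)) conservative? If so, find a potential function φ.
Yes, F is conservative. φ = -3*exp(x + z) + 3*sin(x*y)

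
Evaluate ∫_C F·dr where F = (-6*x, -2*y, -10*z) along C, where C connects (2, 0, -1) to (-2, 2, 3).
-44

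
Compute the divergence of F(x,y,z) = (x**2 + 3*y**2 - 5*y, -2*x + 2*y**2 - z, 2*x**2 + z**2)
2*x + 4*y + 2*z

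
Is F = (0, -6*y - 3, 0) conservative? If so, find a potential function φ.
Yes, F is conservative. φ = 3*y*(-y - 1)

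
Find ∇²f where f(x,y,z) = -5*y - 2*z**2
-4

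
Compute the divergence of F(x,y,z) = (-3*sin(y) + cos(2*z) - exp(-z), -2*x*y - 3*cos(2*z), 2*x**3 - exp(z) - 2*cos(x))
-2*x - exp(z)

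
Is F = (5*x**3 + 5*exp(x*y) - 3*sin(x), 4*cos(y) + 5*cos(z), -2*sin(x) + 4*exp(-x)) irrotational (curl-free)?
No, ∇×F = (5*sin(z), 2*cos(x) + 4*exp(-x), -5*x*exp(x*y))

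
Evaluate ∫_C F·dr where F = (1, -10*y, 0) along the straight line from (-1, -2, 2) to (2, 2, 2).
3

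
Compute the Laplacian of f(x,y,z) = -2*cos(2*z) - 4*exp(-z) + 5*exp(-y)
8*cos(2*z) - 4*exp(-z) + 5*exp(-y)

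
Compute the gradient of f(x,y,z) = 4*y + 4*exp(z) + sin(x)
(cos(x), 4, 4*exp(z))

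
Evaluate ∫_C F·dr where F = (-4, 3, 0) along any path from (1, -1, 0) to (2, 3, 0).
8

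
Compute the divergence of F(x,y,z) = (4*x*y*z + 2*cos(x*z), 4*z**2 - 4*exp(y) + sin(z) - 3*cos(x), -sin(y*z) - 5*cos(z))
4*y*z - y*cos(y*z) - 2*z*sin(x*z) - 4*exp(y) + 5*sin(z)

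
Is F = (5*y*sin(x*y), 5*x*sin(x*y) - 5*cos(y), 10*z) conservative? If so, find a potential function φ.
Yes, F is conservative. φ = 5*z**2 - 5*sin(y) - 5*cos(x*y)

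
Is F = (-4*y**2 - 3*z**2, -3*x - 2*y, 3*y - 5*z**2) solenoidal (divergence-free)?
No, ∇·F = -10*z - 2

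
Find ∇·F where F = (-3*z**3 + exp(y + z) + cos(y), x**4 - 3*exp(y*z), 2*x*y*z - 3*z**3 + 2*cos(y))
2*x*y - 9*z**2 - 3*z*exp(y*z)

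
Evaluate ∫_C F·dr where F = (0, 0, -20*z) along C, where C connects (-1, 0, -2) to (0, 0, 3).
-50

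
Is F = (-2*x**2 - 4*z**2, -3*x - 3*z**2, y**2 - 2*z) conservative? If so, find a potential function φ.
No, ∇×F = (2*y + 6*z, -8*z, -3) ≠ 0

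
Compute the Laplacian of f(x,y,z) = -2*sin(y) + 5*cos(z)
2*sin(y) - 5*cos(z)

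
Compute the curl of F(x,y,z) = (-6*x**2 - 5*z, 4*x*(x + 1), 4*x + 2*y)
(2, -9, 8*x + 4)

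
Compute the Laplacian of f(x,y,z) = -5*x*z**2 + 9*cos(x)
-10*x - 9*cos(x)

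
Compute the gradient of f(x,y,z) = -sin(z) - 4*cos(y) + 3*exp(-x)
(-3*exp(-x), 4*sin(y), -cos(z))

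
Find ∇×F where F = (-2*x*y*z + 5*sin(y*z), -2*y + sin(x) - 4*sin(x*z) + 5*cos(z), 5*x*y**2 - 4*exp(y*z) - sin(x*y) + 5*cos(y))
(10*x*y - x*cos(x*y) + 4*x*cos(x*z) - 4*z*exp(y*z) - 5*sin(y) + 5*sin(z), y*(-2*x - 5*y + cos(x*y) + 5*cos(y*z)), 2*x*z - 4*z*cos(x*z) - 5*z*cos(y*z) + cos(x))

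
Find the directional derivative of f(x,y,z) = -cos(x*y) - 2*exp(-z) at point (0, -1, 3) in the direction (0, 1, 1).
sqrt(2)*exp(-3)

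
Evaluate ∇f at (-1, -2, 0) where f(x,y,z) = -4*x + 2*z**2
(-4, 0, 0)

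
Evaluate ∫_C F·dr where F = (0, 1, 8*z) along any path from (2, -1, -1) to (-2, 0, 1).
1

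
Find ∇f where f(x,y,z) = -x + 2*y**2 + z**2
(-1, 4*y, 2*z)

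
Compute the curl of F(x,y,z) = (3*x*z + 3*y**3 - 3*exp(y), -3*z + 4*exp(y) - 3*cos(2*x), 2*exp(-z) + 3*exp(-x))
(3, 3*x + 3*exp(-x), -9*y**2 + 3*exp(y) + 6*sin(2*x))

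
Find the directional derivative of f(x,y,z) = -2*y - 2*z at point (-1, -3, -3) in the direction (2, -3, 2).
2*sqrt(17)/17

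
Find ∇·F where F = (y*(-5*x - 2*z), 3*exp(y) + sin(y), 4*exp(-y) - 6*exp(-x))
-5*y + 3*exp(y) + cos(y)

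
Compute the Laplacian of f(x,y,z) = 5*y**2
10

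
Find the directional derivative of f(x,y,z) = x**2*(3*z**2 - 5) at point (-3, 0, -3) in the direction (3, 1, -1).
-234*sqrt(11)/11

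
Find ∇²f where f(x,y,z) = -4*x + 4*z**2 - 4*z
8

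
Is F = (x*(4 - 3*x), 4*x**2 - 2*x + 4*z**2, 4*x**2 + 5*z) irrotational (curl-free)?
No, ∇×F = (-8*z, -8*x, 8*x - 2)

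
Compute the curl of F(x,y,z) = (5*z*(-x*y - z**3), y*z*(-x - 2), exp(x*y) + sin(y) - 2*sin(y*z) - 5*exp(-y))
(x*y + x*exp(x*y) + 2*y - 2*z*cos(y*z) + cos(y) + 5*exp(-y), -5*x*y - y*exp(x*y) - 20*z**3, z*(5*x - y))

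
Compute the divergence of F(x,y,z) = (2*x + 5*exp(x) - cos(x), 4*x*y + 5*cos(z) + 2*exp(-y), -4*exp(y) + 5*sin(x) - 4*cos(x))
4*x + 5*exp(x) + sin(x) + 2 - 2*exp(-y)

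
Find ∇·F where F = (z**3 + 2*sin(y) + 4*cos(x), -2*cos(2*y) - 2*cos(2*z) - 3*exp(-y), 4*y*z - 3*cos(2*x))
(4*(y - sin(x) + sin(2*y))*exp(y) + 3)*exp(-y)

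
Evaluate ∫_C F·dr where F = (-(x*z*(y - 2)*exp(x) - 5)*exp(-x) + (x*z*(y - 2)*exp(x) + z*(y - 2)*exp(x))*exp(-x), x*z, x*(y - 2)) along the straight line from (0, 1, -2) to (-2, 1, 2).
9 - 5*exp(2)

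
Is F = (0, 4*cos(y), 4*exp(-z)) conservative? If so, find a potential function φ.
Yes, F is conservative. φ = 4*sin(y) - 4*exp(-z)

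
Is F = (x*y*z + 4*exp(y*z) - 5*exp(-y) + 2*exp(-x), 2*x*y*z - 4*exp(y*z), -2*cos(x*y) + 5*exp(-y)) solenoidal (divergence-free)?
No, ∇·F = (z*(2*x + y - 4*exp(y*z))*exp(x) - 2)*exp(-x)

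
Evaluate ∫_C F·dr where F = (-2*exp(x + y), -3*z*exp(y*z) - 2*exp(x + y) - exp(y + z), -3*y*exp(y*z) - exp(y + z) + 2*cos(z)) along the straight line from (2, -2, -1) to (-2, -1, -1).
-3*E - exp(-2) - exp(-3) + 2 + 3*exp(2)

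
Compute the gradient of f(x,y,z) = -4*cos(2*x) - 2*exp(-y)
(8*sin(2*x), 2*exp(-y), 0)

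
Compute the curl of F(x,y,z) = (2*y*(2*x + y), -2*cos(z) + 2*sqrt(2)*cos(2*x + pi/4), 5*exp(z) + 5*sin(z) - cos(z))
(-2*sin(z), 0, -4*x - 4*y - 4*sqrt(2)*sin(2*x + pi/4))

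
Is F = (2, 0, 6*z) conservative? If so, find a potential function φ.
Yes, F is conservative. φ = 2*x + 3*z**2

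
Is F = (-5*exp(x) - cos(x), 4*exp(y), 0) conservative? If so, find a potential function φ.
Yes, F is conservative. φ = -5*exp(x) + 4*exp(y) - sin(x)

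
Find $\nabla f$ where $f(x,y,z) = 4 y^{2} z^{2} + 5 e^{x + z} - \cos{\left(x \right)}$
(5*exp(x + z) + sin(x), 8*y*z**2, 8*y**2*z + 5*exp(x + z))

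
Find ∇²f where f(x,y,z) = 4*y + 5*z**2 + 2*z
10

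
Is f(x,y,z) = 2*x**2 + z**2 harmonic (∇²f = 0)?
No, ∇²f = 6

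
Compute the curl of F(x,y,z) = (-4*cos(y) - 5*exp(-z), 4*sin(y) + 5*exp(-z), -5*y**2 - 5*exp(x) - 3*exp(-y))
(-10*y + 5*exp(-z) + 3*exp(-y), 5*exp(x) + 5*exp(-z), -4*sin(y))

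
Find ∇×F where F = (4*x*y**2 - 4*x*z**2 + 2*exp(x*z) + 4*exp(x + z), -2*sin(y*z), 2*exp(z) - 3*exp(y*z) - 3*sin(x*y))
(-3*x*cos(x*y) + 2*y*cos(y*z) - 3*z*exp(y*z), -8*x*z + 2*x*exp(x*z) + 3*y*cos(x*y) + 4*exp(x + z), -8*x*y)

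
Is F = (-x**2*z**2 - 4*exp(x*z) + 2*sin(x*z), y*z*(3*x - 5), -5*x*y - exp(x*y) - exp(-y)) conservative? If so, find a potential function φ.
No, ∇×F = (-3*x*y - x*exp(x*y) - 5*x + 5*y + exp(-y), -2*x**2*z - 4*x*exp(x*z) + 2*x*cos(x*z) + y*exp(x*y) + 5*y, 3*y*z) ≠ 0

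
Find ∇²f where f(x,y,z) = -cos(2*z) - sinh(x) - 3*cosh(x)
4*cos(2*z) - sinh(x) - 3*cosh(x)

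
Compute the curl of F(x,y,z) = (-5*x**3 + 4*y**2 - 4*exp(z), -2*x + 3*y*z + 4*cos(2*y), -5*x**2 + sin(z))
(-3*y, 10*x - 4*exp(z), -8*y - 2)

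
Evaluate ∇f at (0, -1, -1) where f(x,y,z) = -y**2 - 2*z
(0, 2, -2)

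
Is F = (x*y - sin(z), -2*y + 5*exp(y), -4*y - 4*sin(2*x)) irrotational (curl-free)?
No, ∇×F = (-4, 8*cos(2*x) - cos(z), -x)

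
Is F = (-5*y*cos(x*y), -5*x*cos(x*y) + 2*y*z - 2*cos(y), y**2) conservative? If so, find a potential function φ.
Yes, F is conservative. φ = y**2*z - 2*sin(y) - 5*sin(x*y)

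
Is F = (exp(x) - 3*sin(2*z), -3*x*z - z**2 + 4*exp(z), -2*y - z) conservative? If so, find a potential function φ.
No, ∇×F = (3*x + 2*z - 4*exp(z) - 2, -6*cos(2*z), -3*z) ≠ 0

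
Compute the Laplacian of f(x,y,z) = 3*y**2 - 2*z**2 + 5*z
2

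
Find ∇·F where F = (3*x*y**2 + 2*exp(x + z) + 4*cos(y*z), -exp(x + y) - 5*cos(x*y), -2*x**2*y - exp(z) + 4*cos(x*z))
5*x*sin(x*y) - 4*x*sin(x*z) + 3*y**2 - exp(z) - exp(x + y) + 2*exp(x + z)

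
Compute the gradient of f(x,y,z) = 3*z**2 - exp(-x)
(exp(-x), 0, 6*z)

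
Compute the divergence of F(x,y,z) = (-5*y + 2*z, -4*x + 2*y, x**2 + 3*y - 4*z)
-2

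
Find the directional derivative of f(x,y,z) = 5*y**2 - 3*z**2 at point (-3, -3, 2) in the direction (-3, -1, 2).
3*sqrt(14)/7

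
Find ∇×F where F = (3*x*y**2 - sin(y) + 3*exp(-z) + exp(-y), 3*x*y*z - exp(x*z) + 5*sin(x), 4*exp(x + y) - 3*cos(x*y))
(-3*x*y + x*exp(x*z) + 3*x*sin(x*y) + 4*exp(x + y), -3*y*sin(x*y) - 4*exp(x + y) - 3*exp(-z), -6*x*y + 3*y*z - z*exp(x*z) + 5*cos(x) + cos(y) + exp(-y))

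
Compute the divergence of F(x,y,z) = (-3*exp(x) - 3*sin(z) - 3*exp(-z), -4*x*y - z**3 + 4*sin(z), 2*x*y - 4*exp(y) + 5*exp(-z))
-4*x - 3*exp(x) - 5*exp(-z)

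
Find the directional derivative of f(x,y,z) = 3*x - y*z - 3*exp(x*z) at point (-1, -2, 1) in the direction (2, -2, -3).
sqrt(17)*(-15 + 2*E)*exp(-1)/17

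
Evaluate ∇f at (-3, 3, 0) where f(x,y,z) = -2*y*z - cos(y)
(0, sin(3), -6)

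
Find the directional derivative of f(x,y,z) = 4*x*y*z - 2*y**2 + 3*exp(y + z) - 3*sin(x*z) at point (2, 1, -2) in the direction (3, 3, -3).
4*sqrt(3)*(-3 + cos(4))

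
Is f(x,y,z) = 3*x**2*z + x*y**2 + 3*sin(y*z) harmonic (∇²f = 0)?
No, ∇²f = 2*x - 3*y**2*sin(y*z) - 3*z**2*sin(y*z) + 6*z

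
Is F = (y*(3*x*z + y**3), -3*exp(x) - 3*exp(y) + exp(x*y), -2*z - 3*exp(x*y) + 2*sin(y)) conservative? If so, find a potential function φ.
No, ∇×F = (-3*x*exp(x*y) + 2*cos(y), 3*y*(x + exp(x*y)), -3*x*z - 4*y**3 + y*exp(x*y) - 3*exp(x)) ≠ 0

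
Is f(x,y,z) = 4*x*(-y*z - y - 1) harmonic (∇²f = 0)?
Yes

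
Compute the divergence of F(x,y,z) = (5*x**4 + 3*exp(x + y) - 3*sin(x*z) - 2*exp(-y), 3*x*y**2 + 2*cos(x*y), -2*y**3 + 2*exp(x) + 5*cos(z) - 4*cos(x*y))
20*x**3 + 6*x*y - 2*x*sin(x*y) - 3*z*cos(x*z) + 3*exp(x + y) - 5*sin(z)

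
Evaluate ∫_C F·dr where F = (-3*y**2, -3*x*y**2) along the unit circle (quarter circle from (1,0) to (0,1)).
2 - 3*pi/16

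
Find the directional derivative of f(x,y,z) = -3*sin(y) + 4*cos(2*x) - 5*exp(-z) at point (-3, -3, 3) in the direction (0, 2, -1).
-sqrt(5)*(6*exp(3)*cos(3) + 5)*exp(-3)/5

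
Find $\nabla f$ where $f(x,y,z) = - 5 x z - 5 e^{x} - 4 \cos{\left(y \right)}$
(-5*z - 5*exp(x), 4*sin(y), -5*x)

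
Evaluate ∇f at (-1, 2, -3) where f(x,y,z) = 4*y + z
(0, 4, 1)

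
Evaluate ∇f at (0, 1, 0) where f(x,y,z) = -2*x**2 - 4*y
(0, -4, 0)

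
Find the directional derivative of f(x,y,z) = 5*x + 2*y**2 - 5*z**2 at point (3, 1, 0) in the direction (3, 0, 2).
15*sqrt(13)/13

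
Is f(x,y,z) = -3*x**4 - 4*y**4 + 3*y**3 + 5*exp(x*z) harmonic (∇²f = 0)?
No, ∇²f = 5*x**2*exp(x*z) - 36*x**2 - 6*y*(8*y - 3) + 5*z**2*exp(x*z)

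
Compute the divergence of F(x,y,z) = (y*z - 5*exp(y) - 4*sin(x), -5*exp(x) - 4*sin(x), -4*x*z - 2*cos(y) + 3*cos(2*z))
-4*x - 6*sin(2*z) - 4*cos(x)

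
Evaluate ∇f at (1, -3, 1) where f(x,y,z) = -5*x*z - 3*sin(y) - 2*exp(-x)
(-5 + 2*exp(-1), -3*cos(3), -5)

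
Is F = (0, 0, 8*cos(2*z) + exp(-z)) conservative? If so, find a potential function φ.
Yes, F is conservative. φ = 4*sin(2*z) - exp(-z)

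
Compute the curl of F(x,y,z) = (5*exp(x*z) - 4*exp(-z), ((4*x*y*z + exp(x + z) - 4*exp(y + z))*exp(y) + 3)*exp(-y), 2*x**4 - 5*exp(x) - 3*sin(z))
(-4*x*y - exp(x + z) + 4*exp(y + z), -8*x**3 + 5*x*exp(x*z) + 5*exp(x) + 4*exp(-z), 4*y*z + exp(x + z))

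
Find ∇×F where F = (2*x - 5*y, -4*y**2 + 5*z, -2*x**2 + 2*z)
(-5, 4*x, 5)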